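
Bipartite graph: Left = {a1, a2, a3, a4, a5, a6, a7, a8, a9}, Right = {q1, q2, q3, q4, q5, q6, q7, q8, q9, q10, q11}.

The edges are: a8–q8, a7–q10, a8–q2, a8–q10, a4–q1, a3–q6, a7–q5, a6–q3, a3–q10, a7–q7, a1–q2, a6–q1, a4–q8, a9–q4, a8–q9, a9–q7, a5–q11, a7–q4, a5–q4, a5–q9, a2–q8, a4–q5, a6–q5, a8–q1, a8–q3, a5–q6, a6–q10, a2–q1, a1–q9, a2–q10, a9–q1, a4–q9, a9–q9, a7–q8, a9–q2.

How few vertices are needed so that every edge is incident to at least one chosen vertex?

9

{a1, a2, a3, a4, a5, a6, a7, a8, a9} is a vertex cover of size 9: every edge has an endpoint in this set.
No smaller cover exists because a1–q2, a2–q10, a3–q6, a4–q8, a5–q11, a6–q5, a7–q4, a8–q1, a9–q9 is a matching of size 9, and a cover must include an endpoint of each of these disjoint edges (König's theorem).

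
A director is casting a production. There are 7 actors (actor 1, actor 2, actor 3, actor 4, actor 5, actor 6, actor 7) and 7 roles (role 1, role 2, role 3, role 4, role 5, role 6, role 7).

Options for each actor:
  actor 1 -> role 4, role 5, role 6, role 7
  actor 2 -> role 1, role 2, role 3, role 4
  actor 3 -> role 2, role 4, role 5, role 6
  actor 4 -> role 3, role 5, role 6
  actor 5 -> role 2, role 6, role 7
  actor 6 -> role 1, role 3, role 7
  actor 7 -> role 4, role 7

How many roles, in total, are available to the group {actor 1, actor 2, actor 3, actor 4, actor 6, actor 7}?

7

The union of neighbours of {actor 1, actor 2, actor 3, actor 4, actor 6, actor 7} is {role 1, role 2, role 3, role 4, role 5, role 6, role 7}, which has 7 elements.
Since |N(S)| = 7 ≥ |S| = 6, Hall's condition holds for this subset.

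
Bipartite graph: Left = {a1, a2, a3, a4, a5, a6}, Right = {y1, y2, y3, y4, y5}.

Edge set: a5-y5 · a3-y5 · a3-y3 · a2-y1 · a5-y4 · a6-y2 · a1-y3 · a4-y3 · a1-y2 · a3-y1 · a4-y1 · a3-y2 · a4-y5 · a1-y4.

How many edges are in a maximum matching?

One maximum matching: a1-y3, a2-y1, a3-y2, a4-y5, a5-y4.
The set {a1, a2, a3, a4, a5, a6} has only 5 neighbours ({y1, y2, y3, y4, y5}), so by Hall's theorem at most 5 of the 6 left vertices can be matched.

5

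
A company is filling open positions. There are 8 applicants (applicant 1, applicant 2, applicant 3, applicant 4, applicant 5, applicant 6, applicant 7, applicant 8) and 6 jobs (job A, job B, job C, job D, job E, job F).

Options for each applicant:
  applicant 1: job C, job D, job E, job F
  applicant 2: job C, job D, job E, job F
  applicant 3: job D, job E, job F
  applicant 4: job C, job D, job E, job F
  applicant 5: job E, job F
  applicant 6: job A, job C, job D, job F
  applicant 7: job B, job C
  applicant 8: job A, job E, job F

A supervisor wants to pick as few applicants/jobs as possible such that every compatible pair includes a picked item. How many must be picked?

6

{applicant 7, job A, job C, job D, job E, job F} is a vertex cover of size 6: every edge has an endpoint in this set.
No smaller cover exists because applicant 1–job C, applicant 2–job E, applicant 3–job D, applicant 4–job F, applicant 6–job A, applicant 7–job B is a matching of size 6, and a cover must include an endpoint of each of these disjoint edges (König's theorem).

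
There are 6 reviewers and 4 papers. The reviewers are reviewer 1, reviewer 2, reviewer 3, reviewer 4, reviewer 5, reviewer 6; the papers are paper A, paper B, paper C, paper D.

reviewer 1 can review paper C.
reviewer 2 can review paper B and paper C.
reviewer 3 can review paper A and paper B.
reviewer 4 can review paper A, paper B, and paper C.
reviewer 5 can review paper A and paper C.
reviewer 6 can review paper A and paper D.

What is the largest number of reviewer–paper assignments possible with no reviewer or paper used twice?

One maximum matching: reviewer 1–paper C, reviewer 2–paper B, reviewer 3–paper A, reviewer 6–paper D.
The set {reviewer 1, reviewer 2, reviewer 3, reviewer 4, reviewer 5} has only 3 neighbours ({paper A, paper B, paper C}), so by Hall's theorem at most 4 of the 6 reviewers can be matched.

4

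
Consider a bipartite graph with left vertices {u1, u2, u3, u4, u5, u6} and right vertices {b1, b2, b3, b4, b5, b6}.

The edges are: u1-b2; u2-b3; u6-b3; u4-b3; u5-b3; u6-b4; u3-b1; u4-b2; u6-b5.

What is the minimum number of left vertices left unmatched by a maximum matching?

2

For example, pair u1-b2, u2-b3, u3-b1, u6-b4.
The set {u1, u2, u4, u5} has only 2 neighbours ({b2, b3}), so by Hall's theorem at most 4 of the 6 left vertices can be matched.
That matches 4 of the 6, leaving 2 unmatched; no matching can do better.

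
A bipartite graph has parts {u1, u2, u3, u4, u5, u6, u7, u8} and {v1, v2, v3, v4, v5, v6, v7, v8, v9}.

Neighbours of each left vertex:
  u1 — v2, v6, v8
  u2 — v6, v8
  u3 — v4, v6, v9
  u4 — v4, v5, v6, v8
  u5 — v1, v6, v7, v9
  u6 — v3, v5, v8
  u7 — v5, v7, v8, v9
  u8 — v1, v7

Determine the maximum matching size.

8

A valid assignment of size 8: u1→v2, u2→v6, u3→v9, u4→v4, u5→v1, u6→v3, u7→v8, u8→v7.
This saturates every left vertex, so 8 is the maximum.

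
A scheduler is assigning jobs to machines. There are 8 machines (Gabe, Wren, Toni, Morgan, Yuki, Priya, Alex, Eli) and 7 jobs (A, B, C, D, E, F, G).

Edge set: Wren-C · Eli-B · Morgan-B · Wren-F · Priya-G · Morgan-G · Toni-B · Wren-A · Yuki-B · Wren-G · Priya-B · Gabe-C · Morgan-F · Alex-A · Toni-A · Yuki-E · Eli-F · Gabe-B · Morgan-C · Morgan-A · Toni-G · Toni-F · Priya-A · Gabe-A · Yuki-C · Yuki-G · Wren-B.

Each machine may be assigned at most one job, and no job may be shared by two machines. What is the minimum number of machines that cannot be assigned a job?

For example, pair Gabe–C, Wren–A, Toni–F, Morgan–G, Yuki–E, Priya–B.
The set {Gabe, Wren, Toni, Morgan, Priya, Alex, Eli} has only 5 neighbours ({A, B, C, F, G}), so by Hall's theorem at most 6 of the 8 machines can be matched.
That matches 6 of the 8, leaving 2 unmatched; no matching can do better.

2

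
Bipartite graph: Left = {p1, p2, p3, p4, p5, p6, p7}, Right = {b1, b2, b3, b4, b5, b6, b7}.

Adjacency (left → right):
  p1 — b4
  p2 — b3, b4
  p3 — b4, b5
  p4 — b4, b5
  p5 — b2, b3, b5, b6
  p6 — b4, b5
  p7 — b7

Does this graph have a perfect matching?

The set {p1, p3, p4, p6} has only 2 neighbours ({b4, b5}), so by Hall's theorem at most 5 of the 7 left vertices can be matched.
Hence no matching covers every left vertex.

No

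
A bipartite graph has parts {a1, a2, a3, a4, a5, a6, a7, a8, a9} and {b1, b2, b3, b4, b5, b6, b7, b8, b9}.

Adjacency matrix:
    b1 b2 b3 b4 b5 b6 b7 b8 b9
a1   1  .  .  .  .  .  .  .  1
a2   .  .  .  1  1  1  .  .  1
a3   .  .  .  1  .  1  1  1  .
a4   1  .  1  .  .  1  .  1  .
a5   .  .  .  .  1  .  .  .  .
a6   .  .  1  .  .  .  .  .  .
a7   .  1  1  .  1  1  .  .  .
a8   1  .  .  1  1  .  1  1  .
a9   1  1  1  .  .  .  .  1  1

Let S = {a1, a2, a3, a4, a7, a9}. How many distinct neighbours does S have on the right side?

9

The union of neighbours of {a1, a2, a3, a4, a7, a9} is {b1, b2, b3, b4, b5, b6, b7, b8, b9}, which has 9 elements.
Since |N(S)| = 9 ≥ |S| = 6, Hall's condition holds for this subset.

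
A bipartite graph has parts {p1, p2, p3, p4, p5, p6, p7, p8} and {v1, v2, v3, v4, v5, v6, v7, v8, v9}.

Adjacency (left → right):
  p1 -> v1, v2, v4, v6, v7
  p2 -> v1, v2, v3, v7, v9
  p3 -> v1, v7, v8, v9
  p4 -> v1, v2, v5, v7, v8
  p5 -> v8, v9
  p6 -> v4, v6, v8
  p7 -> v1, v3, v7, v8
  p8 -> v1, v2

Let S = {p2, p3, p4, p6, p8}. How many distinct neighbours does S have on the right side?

The union of neighbours of {p2, p3, p4, p6, p8} is {v1, v2, v3, v4, v5, v6, v7, v8, v9}, which has 9 elements.
Since |N(S)| = 9 ≥ |S| = 5, Hall's condition holds for this subset.

9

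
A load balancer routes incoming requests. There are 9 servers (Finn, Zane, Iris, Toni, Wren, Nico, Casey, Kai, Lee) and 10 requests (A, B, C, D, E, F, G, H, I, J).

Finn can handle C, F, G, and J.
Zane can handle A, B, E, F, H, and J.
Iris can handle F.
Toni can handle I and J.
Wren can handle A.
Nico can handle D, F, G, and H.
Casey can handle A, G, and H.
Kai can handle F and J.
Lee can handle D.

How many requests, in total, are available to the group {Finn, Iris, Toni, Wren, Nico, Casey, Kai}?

8

The union of neighbours of {Finn, Iris, Toni, Wren, Nico, Casey, Kai} is {A, C, D, F, G, H, I, J}, which has 8 elements.
Since |N(S)| = 8 ≥ |S| = 7, Hall's condition holds for this subset.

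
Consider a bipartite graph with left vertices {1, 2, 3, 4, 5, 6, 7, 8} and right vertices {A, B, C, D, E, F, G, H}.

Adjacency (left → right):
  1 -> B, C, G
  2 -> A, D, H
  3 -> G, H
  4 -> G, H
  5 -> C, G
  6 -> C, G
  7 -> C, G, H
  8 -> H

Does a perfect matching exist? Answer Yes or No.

No

The set {3, 4, 5, 6, 7, 8} has only 3 neighbours ({C, G, H}), so by Hall's theorem at most 5 of the 8 left vertices can be matched.
Hence no matching covers every left vertex.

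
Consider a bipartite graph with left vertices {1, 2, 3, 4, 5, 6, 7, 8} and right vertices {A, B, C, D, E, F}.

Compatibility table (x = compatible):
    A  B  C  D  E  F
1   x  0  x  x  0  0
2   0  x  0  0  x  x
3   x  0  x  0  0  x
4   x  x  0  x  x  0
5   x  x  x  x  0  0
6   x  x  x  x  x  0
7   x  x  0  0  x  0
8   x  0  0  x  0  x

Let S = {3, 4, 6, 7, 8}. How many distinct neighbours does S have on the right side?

6

The union of neighbours of {3, 4, 6, 7, 8} is {A, B, C, D, E, F}, which has 6 elements.
Since |N(S)| = 6 ≥ |S| = 5, Hall's condition holds for this subset.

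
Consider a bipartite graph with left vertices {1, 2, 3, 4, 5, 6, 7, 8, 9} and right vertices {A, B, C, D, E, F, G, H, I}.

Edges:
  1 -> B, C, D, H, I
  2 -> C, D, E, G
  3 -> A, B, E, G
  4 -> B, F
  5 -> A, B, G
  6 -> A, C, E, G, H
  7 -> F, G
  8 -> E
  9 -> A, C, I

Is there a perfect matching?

For example, pair 1→D, 2→C, 3→B, 4→F, 5→A, 6→H, 7→G, 8→E, 9→I.
All 9 left vertices are covered.

Yes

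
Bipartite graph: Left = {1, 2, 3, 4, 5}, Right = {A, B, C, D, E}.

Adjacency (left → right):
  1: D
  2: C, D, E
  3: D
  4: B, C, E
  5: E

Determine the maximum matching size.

4

One maximum matching: 1→D, 2→C, 4→B, 5→E.
The set {1, 3} has only 1 neighbour ({D}), so by Hall's theorem at most 4 of the 5 left vertices can be matched.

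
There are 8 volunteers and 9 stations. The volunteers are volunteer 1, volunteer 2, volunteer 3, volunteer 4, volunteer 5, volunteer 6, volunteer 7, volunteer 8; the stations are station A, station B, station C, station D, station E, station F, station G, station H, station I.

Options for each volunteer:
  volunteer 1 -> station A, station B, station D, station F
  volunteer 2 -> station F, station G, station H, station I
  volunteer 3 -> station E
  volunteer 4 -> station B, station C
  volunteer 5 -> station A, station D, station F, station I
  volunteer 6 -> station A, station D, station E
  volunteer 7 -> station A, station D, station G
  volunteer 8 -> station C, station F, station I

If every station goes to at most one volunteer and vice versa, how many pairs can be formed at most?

A valid assignment of size 8: volunteer 1→station B, volunteer 2→station H, volunteer 3→station E, volunteer 4→station C, volunteer 5→station A, volunteer 6→station D, volunteer 7→station G, volunteer 8→station F.
All 8 volunteers are matched, so no larger matching exists.

8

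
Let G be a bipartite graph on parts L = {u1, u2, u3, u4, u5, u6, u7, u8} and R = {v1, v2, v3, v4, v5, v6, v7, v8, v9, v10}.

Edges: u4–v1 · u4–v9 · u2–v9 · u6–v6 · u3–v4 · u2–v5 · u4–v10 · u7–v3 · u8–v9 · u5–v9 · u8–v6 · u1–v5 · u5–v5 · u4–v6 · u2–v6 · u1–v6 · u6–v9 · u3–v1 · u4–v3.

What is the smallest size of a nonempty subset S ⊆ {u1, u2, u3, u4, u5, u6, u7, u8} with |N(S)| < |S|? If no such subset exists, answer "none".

4

Take S = {u1, u2, u5, u6}. Its neighbourhood is {v5, v6, v9}, so |N(S)| = 3 < |S| = 4.
Every subset of size less than 4 has at least as many neighbours as members, so 4 is the minimum.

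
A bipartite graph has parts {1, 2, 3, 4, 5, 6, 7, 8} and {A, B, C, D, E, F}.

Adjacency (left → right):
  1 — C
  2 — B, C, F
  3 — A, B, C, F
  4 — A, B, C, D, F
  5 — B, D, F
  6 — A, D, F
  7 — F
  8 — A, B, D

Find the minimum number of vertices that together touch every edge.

{A, B, C, D, F} is a vertex cover of size 5: every edge has an endpoint in this set.
No smaller cover exists because 1–C, 2–F, 3–A, 4–D, 5–B is a matching of size 5, and a cover must include an endpoint of each of these disjoint edges (König's theorem).

5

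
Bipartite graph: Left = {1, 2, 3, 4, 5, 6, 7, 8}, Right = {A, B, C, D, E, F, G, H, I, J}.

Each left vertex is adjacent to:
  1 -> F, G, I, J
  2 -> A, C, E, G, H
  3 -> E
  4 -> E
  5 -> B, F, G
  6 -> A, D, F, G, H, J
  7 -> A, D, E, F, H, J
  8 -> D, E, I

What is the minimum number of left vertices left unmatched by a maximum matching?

1

A valid assignment of size 7: 1-F, 2-A, 3-E, 5-B, 6-G, 7-J, 8-D.
The set {3, 4} has only 1 neighbour ({E}), so by Hall's theorem at most 7 of the 8 left vertices can be matched.
That matches 7 of the 8, leaving 1 unmatched; no matching can do better.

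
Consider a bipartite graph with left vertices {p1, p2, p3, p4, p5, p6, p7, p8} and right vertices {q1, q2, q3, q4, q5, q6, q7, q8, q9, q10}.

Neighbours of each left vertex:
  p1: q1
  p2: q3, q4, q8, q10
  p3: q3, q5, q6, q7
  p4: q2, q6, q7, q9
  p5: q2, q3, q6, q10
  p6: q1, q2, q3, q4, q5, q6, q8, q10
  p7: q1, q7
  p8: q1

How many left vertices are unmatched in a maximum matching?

1

One maximum matching: p1–q1, p2–q8, p3–q6, p4–q9, p5–q2, p6–q4, p7–q7.
The set {p1, p8} has only 1 neighbour ({q1}), so by Hall's theorem at most 7 of the 8 left vertices can be matched.
That matches 7 of the 8, leaving 1 unmatched; no matching can do better.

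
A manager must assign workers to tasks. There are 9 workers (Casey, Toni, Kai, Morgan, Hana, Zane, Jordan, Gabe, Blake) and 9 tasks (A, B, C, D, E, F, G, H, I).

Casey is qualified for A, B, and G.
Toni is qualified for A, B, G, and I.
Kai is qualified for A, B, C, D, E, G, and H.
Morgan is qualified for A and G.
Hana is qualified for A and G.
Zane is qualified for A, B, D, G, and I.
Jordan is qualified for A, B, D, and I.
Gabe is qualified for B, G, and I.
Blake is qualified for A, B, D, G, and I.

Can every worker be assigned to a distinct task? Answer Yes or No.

The set {Casey, Toni, Morgan, Hana, Zane, Jordan, Gabe, Blake} has only 5 neighbours ({A, B, D, G, I}), so by Hall's theorem at most 6 of the 9 workers can be matched.
Hence no matching covers every worker.

No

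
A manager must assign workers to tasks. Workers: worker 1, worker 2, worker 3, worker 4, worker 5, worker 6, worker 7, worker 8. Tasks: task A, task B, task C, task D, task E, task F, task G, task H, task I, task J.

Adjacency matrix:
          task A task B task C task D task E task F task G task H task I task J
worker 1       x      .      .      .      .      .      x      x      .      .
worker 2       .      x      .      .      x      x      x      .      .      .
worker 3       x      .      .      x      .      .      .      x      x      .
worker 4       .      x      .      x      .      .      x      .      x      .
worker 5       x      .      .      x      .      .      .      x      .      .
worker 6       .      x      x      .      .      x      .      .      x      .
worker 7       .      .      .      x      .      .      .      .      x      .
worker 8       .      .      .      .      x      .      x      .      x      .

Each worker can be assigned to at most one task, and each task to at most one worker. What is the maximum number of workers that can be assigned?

8

One maximum matching: worker 1→task A, worker 2→task G, worker 3→task H, worker 4→task B, worker 5→task D, worker 6→task F, worker 7→task I, worker 8→task E.
This saturates every worker, so 8 is the maximum.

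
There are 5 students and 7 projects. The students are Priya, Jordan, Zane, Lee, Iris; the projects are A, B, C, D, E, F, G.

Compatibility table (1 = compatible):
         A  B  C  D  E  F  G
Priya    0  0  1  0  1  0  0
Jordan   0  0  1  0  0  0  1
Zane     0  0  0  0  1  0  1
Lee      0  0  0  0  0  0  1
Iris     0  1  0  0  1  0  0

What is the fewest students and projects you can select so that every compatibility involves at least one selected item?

4

{Iris, C, E, G} is a vertex cover of size 4: every edge has an endpoint in this set.
No smaller cover exists because Priya–C, Jordan–G, Zane–E, Iris–B is a matching of size 4, and a cover must include an endpoint of each of these disjoint edges (König's theorem).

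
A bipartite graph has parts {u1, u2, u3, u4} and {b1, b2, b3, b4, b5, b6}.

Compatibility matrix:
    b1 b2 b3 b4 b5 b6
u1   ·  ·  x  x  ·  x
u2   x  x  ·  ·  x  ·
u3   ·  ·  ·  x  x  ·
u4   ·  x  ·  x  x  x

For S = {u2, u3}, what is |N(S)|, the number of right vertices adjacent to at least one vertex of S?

The union of neighbours of {u2, u3} is {b1, b2, b4, b5}, which has 4 elements.
Since |N(S)| = 4 ≥ |S| = 2, Hall's condition holds for this subset.

4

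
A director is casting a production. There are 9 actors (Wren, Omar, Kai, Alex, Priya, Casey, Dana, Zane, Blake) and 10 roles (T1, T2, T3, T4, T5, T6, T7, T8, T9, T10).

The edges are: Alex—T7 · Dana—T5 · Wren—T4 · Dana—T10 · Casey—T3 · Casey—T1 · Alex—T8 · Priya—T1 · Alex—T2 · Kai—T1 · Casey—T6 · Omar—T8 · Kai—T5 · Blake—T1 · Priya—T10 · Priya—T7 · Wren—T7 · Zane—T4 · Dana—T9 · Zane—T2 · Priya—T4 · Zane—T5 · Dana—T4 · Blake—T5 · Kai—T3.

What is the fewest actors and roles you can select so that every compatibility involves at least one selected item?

The 9 edges Wren–T4, Omar–T8, Kai–T1, Alex–T7, Priya–T10, Casey–T6, Dana–T9, Zane–T2, Blake–T5 form a matching, so any vertex cover needs at least 9 vertices (one per matched edge).
Conversely {Wren, Omar, Kai, Alex, Priya, Casey, Dana, Zane, Blake} meets every edge and has exactly 9 vertices, so 9 is optimal.

9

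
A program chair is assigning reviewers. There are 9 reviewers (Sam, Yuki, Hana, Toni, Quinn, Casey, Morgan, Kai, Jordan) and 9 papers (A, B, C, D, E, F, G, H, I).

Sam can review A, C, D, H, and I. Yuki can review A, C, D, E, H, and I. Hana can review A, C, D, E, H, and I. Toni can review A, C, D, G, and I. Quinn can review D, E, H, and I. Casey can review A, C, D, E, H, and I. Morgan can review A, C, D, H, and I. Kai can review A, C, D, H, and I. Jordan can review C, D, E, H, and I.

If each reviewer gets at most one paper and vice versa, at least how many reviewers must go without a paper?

One maximum matching: Sam-D, Yuki-H, Hana-C, Toni-G, Quinn-I, Casey-E, Morgan-A.
The set {Sam, Yuki, Hana, Quinn, Casey, Morgan, Kai, Jordan} has only 6 neighbours ({A, C, D, E, H, I}), so by Hall's theorem at most 7 of the 9 reviewers can be matched.
That matches 7 of the 9, leaving 2 unmatched; no matching can do better.

2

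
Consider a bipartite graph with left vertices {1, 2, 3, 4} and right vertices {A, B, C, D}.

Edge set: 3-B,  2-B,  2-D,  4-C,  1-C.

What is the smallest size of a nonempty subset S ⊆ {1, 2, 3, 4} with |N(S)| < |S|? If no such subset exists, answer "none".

Take S = {1, 4}. Its neighbourhood is {C}, so |N(S)| = 1 < |S| = 2.
No single vertex violates Hall's condition since each has at least one neighbour, so 2 is the minimum.

2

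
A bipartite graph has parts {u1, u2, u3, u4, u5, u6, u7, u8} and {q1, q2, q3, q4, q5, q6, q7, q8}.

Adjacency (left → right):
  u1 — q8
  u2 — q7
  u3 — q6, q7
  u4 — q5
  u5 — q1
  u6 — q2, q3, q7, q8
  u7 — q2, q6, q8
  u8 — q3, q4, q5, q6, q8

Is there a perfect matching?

A valid assignment of size 8: u1–q8, u2–q7, u3–q6, u4–q5, u5–q1, u6–q3, u7–q2, u8–q4.
All 8 left vertices are covered.

Yes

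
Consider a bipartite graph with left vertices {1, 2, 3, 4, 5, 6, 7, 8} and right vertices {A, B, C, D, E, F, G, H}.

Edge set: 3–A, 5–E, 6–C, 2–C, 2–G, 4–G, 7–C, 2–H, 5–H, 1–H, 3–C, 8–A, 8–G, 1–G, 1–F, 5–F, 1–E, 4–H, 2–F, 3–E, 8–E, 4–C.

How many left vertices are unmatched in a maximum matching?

A valid assignment of size 6: 1-E, 2-F, 3-A, 4-G, 5-H, 6-C.
The set {1, 2, 3, 4, 5, 6, 7, 8} has only 6 neighbours ({A, C, E, F, G, H}), so by Hall's theorem at most 6 of the 8 left vertices can be matched.
That matches 6 of the 8, leaving 2 unmatched; no matching can do better.

2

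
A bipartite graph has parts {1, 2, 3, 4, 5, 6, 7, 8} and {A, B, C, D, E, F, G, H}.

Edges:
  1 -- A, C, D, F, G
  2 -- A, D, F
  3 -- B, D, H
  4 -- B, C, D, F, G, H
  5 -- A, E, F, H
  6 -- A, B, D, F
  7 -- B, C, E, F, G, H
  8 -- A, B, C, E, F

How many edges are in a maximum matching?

A valid assignment of size 8: 1–G, 2–F, 3–D, 4–C, 5–H, 6–B, 7–E, 8–A.
This saturates every left vertex, so 8 is the maximum.

8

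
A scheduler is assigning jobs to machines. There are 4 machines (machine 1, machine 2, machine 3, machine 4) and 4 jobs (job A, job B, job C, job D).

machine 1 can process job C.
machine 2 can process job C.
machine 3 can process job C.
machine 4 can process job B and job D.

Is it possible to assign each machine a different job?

No

The set {machine 1, machine 2, machine 3} has only 1 neighbour ({job C}), so by Hall's theorem at most 2 of the 4 machines can be matched.
Hence no matching covers every machine.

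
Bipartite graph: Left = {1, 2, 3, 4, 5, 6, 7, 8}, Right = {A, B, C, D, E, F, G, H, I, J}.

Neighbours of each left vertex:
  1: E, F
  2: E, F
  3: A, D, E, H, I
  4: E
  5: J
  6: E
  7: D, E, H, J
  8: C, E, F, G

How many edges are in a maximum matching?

For example, pair 1–F, 2–E, 3–A, 5–J, 7–D, 8–C.
The set {1, 2, 4, 6} has only 2 neighbours ({E, F}), so by Hall's theorem at most 6 of the 8 left vertices can be matched.

6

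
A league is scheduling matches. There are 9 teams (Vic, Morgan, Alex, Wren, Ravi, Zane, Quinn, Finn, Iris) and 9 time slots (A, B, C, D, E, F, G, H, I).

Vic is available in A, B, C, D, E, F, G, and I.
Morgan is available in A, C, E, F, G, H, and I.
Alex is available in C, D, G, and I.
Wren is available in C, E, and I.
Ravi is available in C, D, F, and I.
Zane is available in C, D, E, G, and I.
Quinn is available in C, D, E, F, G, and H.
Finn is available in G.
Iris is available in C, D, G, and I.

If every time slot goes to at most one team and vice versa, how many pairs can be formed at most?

9

One maximum matching: Vic–B, Morgan–A, Alex–D, Wren–I, Ravi–F, Zane–E, Quinn–H, Finn–G, Iris–C.
This saturates every team, so 9 is the maximum.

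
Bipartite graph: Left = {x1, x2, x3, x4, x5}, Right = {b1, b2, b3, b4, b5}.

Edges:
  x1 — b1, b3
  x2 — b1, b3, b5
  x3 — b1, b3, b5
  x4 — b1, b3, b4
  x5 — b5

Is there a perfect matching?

No

The set {x1, x2, x3, x5} has only 3 neighbours ({b1, b3, b5}), so by Hall's theorem at most 4 of the 5 left vertices can be matched.
Hence no matching covers every left vertex.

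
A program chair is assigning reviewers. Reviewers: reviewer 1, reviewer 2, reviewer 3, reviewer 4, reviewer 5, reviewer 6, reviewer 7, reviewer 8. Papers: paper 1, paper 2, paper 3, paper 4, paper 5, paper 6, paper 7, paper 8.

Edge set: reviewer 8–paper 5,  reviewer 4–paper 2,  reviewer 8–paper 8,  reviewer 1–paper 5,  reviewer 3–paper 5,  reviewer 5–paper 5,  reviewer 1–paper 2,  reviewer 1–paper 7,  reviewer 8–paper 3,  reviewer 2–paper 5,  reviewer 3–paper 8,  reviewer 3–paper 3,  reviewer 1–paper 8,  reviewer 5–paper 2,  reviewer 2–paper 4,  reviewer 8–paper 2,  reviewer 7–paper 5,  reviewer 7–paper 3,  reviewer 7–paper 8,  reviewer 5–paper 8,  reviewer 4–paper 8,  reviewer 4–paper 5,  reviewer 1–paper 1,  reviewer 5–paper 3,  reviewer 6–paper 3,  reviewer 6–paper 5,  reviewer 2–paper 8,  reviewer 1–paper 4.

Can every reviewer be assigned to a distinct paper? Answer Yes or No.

No

The set {reviewer 3, reviewer 4, reviewer 5, reviewer 6, reviewer 7, reviewer 8} has only 4 neighbours ({paper 2, paper 3, paper 5, paper 8}), so by Hall's theorem at most 6 of the 8 reviewers can be matched.
Hence no matching covers every reviewer.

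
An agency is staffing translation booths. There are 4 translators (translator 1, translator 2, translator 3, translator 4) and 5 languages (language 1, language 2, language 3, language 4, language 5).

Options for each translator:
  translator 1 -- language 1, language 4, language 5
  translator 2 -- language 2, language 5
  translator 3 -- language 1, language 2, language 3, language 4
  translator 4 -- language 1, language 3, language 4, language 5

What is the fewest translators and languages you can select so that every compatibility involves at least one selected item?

{translator 1, translator 2, translator 3, translator 4} is a vertex cover of size 4: every edge has an endpoint in this set.
No smaller cover exists because translator 1–language 1, translator 2–language 5, translator 3–language 2, translator 4–language 4 is a matching of size 4, and a cover must include an endpoint of each of these disjoint edges (König's theorem).

4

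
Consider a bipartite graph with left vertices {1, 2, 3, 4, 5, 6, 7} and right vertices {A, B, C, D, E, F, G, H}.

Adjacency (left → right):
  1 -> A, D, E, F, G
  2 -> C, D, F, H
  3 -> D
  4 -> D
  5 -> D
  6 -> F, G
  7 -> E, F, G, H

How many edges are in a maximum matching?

5

A valid assignment of size 5: 1→G, 2→C, 3→D, 6→F, 7→H.
The set {3, 4, 5} has only 1 neighbour ({D}), so by Hall's theorem at most 5 of the 7 left vertices can be matched.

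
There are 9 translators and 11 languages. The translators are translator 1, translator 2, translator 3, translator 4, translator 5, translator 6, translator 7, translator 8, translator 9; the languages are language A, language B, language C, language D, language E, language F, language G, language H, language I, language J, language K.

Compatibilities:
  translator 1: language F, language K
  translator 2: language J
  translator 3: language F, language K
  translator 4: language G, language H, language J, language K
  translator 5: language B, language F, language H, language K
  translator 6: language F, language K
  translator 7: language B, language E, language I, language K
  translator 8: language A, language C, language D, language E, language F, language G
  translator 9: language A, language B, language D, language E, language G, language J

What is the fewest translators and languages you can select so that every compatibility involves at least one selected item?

8

A maximum matching has 8 edges (e.g. translator 1–language K, translator 2–language J, translator 3–language F, translator 4–language H, translator 5–language B, translator 7–language I, translator 8–language G, translator 9–language D).
By König's theorem the minimum vertex cover has the same size. One such cover is {translator 2, translator 4, translator 5, translator 7, translator 8, translator 9, language F, language K}.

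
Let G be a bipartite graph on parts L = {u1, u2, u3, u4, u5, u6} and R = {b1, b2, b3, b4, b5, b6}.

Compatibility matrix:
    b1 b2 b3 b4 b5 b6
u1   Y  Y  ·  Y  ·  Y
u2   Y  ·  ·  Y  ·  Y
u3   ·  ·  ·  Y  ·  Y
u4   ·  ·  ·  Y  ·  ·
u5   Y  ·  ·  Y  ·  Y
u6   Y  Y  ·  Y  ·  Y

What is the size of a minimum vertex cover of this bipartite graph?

4

The 4 edges u1–b2, u2–b1, u3–b6, u4–b4 form a matching, so any vertex cover needs at least 4 vertices (one per matched edge).
Conversely {b1, b2, b4, b6} meets every edge and has exactly 4 vertices, so 4 is optimal.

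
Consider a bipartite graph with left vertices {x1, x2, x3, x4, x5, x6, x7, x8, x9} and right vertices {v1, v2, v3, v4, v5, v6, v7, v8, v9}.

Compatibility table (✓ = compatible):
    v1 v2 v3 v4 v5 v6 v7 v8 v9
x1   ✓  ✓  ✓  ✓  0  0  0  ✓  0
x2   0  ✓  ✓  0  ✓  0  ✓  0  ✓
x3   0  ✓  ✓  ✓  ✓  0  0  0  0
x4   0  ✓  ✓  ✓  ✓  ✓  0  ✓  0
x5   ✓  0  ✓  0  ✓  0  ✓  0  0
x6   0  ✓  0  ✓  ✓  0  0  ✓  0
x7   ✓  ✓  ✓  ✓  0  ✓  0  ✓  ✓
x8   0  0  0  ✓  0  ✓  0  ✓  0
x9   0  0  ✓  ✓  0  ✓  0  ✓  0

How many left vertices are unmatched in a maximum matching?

A valid assignment of size 9: x1→v1, x2→v5, x3→v2, x4→v3, x5→v7, x6→v8, x7→v9, x8→v4, x9→v6.
All 9 left vertices are matched, so no larger matching exists.
That matches 9 of the 9, leaving 0 unmatched; no matching can do better.

0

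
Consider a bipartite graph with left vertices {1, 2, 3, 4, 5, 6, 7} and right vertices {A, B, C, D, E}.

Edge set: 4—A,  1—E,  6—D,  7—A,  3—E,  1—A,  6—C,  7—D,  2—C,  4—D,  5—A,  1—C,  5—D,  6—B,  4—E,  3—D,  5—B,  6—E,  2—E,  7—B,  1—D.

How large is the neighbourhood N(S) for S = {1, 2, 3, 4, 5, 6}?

The union of neighbours of {1, 2, 3, 4, 5, 6} is {A, B, C, D, E}, which has 5 elements.
Since |N(S)| = 5 < |S| = 6, Hall's condition fails for this subset.

5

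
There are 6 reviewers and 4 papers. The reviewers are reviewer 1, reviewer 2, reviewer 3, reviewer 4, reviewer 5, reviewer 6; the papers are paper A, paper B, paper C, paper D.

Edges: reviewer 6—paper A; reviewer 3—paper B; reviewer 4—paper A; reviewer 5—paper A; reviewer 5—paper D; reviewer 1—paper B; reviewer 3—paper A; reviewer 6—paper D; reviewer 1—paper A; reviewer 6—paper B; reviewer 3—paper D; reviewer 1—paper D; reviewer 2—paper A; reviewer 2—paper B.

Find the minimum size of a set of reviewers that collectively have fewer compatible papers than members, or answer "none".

Take S = {reviewer 1, reviewer 2, reviewer 3, reviewer 4}. Its neighbourhood is {paper A, paper B, paper D}, so |N(S)| = 3 < |S| = 4.
Every subset of size less than 4 has at least as many neighbours as members, so 4 is the minimum.

4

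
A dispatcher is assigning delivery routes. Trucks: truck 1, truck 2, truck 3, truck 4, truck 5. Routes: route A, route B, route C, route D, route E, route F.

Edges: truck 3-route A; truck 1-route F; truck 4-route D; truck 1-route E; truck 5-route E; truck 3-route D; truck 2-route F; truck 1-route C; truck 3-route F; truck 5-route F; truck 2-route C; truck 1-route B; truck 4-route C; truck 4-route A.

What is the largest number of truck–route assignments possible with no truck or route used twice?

For example, pair truck 1→route B, truck 2→route C, truck 3→route F, truck 4→route D, truck 5→route E.
All 5 trucks are matched, so no larger matching exists.

5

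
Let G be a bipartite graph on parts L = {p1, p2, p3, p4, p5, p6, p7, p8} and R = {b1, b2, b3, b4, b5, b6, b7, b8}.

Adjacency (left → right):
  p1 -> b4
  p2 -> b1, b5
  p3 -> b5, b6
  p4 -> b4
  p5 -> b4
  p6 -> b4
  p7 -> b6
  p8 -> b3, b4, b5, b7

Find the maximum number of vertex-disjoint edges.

One maximum matching: p1–b4, p2–b1, p3–b5, p7–b6, p8–b3.
The set {p1, p4, p5, p6} has only 1 neighbour ({b4}), so by Hall's theorem at most 5 of the 8 left vertices can be matched.

5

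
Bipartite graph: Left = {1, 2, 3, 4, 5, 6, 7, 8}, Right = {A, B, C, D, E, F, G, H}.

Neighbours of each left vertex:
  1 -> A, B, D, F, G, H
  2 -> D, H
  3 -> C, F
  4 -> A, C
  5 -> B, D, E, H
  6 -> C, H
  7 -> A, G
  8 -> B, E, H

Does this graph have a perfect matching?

Yes

A valid assignment of size 8: 1→A, 2→D, 3→F, 4→C, 5→E, 6→H, 7→G, 8→B.
Every left vertex is matched, so this is a perfect matching.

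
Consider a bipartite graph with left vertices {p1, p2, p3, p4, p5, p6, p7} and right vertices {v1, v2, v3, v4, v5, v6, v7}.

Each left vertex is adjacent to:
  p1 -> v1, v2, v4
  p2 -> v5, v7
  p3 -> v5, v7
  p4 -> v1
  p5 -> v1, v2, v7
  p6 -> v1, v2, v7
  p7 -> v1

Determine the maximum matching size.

5

One maximum matching: p1-v4, p2-v5, p3-v7, p4-v1, p5-v2.
The set {p2, p3, p4, p5, p6, p7} has only 4 neighbours ({v1, v2, v5, v7}), so by Hall's theorem at most 5 of the 7 left vertices can be matched.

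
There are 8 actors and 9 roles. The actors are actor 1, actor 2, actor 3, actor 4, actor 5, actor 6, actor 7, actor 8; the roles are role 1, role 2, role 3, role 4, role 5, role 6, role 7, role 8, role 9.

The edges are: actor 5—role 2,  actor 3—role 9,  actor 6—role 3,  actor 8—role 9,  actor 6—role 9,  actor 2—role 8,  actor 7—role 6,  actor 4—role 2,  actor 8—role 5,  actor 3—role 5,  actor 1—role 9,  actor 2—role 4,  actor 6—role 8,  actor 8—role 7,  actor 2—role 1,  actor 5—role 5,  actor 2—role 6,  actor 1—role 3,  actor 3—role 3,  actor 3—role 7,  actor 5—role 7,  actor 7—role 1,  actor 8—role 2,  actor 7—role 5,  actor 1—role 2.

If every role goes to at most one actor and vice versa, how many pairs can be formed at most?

One maximum matching: actor 1-role 9, actor 2-role 6, actor 3-role 3, actor 4-role 2, actor 5-role 5, actor 6-role 8, actor 7-role 1, actor 8-role 7.
All 8 actors are matched, so no larger matching exists.

8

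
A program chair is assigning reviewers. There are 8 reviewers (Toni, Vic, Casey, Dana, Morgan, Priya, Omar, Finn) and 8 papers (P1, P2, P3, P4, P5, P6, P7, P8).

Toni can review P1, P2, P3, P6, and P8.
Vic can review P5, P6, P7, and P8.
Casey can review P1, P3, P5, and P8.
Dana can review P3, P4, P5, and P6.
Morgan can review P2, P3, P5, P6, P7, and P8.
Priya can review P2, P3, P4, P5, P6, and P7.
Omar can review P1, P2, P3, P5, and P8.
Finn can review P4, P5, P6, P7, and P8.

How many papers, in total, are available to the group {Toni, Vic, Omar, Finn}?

The union of neighbours of {Toni, Vic, Omar, Finn} is {P1, P2, P3, P4, P5, P6, P7, P8}, which has 8 elements.
Since |N(S)| = 8 ≥ |S| = 4, Hall's condition holds for this subset.

8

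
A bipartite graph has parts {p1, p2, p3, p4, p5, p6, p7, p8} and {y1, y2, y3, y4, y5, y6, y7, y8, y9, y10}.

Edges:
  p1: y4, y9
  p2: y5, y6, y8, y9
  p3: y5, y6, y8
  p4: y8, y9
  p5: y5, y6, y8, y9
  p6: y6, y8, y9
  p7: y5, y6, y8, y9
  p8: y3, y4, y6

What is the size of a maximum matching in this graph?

6

For example, pair p1→y4, p2→y5, p3→y6, p4→y9, p5→y8, p8→y3.
The set {p2, p3, p4, p5, p6, p7} has only 4 neighbours ({y5, y6, y8, y9}), so by Hall's theorem at most 6 of the 8 left vertices can be matched.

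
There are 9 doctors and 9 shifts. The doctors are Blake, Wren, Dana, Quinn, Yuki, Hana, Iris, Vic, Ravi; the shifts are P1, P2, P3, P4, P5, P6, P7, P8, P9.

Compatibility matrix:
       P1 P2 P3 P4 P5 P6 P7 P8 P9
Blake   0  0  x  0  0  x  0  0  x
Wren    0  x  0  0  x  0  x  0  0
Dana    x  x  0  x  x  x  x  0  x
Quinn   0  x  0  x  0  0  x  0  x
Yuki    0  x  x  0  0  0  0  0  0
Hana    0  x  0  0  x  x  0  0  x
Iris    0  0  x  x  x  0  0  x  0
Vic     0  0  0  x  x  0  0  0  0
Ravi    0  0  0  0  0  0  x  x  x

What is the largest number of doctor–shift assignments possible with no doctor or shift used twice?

9

A valid assignment of size 9: Blake→P3, Wren→P5, Dana→P1, Quinn→P7, Yuki→P2, Hana→P6, Iris→P8, Vic→P4, Ravi→P9.
This saturates every doctor, so 9 is the maximum.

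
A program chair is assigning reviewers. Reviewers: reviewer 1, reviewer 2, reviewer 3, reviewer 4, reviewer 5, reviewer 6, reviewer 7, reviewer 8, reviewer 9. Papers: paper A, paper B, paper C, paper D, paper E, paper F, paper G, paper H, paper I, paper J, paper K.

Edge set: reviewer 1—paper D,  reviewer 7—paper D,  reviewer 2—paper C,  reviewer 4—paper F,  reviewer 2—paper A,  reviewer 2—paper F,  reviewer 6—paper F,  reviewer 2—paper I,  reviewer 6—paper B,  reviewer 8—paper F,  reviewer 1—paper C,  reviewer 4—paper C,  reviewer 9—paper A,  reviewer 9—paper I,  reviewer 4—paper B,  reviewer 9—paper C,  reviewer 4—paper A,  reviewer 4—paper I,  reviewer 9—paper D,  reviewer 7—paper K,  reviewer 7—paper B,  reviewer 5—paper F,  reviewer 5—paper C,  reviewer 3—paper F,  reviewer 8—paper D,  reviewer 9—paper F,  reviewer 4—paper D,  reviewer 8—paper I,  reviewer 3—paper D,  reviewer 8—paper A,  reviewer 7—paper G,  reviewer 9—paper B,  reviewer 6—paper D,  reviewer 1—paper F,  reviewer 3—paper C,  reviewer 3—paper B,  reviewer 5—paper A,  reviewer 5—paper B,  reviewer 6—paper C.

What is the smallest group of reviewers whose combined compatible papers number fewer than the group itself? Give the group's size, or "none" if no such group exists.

7

Take S = {reviewer 1, reviewer 2, reviewer 3, reviewer 4, reviewer 5, reviewer 6, reviewer 8}. Its neighbourhood is {paper A, paper B, paper C, paper D, paper F, paper I}, so |N(S)| = 6 < |S| = 7.
Every subset of size less than 7 has at least as many neighbours as members, so 7 is the minimum.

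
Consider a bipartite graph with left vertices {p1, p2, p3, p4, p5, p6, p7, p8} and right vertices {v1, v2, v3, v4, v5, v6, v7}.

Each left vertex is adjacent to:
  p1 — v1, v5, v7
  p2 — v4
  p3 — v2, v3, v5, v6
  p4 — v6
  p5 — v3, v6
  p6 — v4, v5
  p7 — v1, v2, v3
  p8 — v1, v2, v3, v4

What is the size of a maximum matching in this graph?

7

For example, pair p1–v7, p2–v4, p3–v2, p4–v6, p5–v3, p6–v5, p7–v1.
The set {p2, p3, p4, p5, p6, p7, p8} has only 6 neighbours ({v1, v2, v3, v4, v5, v6}), so by Hall's theorem at most 7 of the 8 left vertices can be matched.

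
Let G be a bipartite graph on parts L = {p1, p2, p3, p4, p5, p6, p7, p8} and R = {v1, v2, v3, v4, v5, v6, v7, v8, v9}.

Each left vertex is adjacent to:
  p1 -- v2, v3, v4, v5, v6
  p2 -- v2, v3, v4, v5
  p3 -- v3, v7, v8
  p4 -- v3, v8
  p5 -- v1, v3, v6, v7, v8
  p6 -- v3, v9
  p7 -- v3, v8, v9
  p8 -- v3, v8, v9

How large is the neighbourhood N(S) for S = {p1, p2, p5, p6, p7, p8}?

The union of neighbours of {p1, p2, p5, p6, p7, p8} is {v1, v2, v3, v4, v5, v6, v7, v8, v9}, which has 9 elements.
Since |N(S)| = 9 ≥ |S| = 6, Hall's condition holds for this subset.

9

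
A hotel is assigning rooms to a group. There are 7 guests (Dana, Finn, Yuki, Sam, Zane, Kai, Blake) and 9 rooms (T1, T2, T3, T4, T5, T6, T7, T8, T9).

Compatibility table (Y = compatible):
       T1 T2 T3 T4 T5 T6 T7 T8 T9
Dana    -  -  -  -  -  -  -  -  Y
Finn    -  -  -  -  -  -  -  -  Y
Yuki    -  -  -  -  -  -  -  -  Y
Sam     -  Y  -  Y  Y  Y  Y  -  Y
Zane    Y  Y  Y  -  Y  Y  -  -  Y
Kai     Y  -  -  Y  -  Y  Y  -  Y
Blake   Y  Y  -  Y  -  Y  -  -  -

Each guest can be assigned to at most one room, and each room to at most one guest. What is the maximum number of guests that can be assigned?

One maximum matching: Dana-T9, Sam-T4, Zane-T5, Kai-T7, Blake-T2.
The set {Dana, Finn, Yuki} has only 1 neighbour ({T9}), so by Hall's theorem at most 5 of the 7 guests can be matched.

5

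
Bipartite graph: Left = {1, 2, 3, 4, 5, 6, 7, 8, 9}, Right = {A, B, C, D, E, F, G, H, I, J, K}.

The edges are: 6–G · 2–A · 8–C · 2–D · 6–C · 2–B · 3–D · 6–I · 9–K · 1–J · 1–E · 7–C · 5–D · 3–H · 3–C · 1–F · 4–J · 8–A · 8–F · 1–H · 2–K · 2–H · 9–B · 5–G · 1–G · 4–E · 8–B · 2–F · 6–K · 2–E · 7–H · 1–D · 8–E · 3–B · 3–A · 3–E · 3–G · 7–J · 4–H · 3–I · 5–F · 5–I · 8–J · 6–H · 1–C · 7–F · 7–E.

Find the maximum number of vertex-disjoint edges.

9

A valid assignment of size 9: 1→F, 2→A, 3→G, 4→H, 5→D, 6→K, 7→E, 8→J, 9→B.
All 9 left vertices are matched, so no larger matching exists.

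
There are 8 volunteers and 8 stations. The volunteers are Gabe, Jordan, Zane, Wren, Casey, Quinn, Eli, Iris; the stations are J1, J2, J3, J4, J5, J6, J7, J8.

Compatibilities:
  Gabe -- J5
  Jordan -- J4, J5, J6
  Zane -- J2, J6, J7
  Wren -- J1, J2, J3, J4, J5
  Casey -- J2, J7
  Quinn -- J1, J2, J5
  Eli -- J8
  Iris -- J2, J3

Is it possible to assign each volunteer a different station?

Yes

For example, pair Gabe-J5, Jordan-J4, Zane-J6, Wren-J2, Casey-J7, Quinn-J1, Eli-J8, Iris-J3.
Every volunteer is matched, so this is a perfect matching.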